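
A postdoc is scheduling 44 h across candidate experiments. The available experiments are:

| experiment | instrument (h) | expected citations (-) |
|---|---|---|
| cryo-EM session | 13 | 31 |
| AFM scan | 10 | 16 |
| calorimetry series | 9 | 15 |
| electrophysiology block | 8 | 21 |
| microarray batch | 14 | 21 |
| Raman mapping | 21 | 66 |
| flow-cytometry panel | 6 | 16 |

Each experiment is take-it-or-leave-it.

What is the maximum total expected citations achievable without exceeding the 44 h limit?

Best packing: cryo-EM session + electrophysiology block + Raman mapping — 42 h, 118 total.
The spare 2 h is too small for any remaining experiment, and no exchange beats 118.

118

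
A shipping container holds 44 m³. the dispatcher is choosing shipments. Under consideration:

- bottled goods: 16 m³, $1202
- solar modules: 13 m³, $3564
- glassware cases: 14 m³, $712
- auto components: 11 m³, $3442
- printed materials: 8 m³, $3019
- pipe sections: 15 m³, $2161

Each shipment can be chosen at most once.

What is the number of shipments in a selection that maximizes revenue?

Best achievable revenue is 10025.
solar modules + auto components + printed materials hits 10025 at 32 m³.
Every optimal selection uses 3 shipments.

3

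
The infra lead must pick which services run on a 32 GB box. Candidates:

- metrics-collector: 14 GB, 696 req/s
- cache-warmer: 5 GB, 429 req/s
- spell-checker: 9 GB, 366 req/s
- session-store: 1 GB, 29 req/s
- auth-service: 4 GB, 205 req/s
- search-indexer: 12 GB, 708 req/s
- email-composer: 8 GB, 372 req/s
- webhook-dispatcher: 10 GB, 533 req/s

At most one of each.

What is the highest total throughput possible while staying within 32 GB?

1904

Best packing: cache-warmer + session-store + auth-service + search-indexer + webhook-dispatcher — 32 GB, 1904 total.
Runner-up cache-warmer + auth-service + search-indexer + webhook-dispatcher tops out at 1875.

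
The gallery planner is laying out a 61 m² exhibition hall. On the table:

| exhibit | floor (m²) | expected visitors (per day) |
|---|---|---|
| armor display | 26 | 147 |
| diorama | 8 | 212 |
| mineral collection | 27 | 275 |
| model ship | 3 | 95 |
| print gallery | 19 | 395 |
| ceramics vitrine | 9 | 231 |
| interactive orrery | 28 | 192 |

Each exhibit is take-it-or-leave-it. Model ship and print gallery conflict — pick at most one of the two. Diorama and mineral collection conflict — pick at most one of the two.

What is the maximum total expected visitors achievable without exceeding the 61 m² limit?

Taking mineral collection + print gallery + ceramics vitrine: 55 m² used, 901 in expected visitors.
Nothing else feasible within 61 m² beats 901.

901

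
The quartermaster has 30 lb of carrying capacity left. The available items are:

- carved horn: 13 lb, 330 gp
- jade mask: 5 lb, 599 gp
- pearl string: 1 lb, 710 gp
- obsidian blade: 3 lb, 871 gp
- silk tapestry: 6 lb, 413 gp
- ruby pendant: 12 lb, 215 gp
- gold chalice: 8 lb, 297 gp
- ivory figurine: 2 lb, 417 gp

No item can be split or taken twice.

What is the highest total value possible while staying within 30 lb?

Taking the top-ratio items first gives jade mask + pearl string + obsidian blade + silk tapestry + gold chalice + ivory figurine for 3307 (25 lb).
Replace gold chalice with carved horn: the trade gains 33 net, giving 3340 at 30 lb.
Nothing else within 30 lb beats 3340.

3340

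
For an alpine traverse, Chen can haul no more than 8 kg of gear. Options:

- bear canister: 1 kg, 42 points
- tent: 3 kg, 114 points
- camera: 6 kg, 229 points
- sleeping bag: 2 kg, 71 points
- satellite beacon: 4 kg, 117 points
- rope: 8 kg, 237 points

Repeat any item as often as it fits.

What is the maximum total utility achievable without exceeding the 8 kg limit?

336

Ranking by ratio (utility/kg): bear canister 42.00, camera 38.17, tent 38.00.
Taking 8×bear canister: 8 kg used, 336 in utility.
Every other selection either busts 8 kg or fails to beat 336.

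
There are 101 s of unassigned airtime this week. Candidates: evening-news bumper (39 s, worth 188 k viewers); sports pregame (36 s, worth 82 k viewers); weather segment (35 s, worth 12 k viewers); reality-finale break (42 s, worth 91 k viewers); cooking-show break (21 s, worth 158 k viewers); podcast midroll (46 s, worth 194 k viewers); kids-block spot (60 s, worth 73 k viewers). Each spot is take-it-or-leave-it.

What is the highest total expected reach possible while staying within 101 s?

428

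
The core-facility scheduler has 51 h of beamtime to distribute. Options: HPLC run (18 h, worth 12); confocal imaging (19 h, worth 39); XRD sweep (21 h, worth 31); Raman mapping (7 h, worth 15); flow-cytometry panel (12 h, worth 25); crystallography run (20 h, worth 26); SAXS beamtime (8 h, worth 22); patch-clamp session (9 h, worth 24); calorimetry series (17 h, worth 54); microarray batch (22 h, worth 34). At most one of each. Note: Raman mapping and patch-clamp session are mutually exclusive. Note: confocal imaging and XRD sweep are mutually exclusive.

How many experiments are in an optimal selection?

4

The maximum expected citations within 51 h is 130.
One optimal bundle: confocal imaging + Raman mapping + SAXS beamtime + calorimetry series (51 h).
All optima have 4 experiments.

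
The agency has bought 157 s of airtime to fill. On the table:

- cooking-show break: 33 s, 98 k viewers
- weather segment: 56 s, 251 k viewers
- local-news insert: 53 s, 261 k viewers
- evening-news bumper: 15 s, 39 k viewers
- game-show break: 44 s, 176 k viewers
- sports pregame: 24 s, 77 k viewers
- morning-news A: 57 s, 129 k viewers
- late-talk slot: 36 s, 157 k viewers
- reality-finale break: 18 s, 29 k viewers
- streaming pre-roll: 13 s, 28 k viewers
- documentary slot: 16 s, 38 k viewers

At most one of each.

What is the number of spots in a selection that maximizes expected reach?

3

Optimal total is 688.
One optimal bundle: weather segment + local-news insert + game-show break (153 s).
Every optimal selection uses 3 spots.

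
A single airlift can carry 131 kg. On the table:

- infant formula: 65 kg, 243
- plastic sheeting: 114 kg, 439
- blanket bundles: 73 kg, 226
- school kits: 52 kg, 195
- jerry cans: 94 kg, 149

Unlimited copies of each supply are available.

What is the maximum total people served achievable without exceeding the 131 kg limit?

The ratio heuristic lands on plastic sheeting (439) but leaves 17 kg idle.
The 114 kg tied up in plastic sheeting is better spent on 2×infant formula — total rises to 486 (130 kg).
Nothing else within 131 kg beats 486.

486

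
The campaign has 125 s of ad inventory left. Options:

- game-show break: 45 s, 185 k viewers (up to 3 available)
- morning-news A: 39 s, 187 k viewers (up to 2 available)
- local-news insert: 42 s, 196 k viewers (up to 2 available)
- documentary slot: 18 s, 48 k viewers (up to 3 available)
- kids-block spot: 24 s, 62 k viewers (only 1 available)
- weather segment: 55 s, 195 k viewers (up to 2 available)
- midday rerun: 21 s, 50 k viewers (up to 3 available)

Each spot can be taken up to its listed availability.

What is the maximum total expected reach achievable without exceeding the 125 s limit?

Density check — morning-news A 4.79, local-news insert 4.67, game-show break 4.11, weather segment 3.55 are the best per s.
Filling by ratio: 2×morning-news A + local-news insert for 570, with 5 s left unused.
The 39 s tied up in morning-news A is better spent on local-news insert — total rises to 579 (123 s).

579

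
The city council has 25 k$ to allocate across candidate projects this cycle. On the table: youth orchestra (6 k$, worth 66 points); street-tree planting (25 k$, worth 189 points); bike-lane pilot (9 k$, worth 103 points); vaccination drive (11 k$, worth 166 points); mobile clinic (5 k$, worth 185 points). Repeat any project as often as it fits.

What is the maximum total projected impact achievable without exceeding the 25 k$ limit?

By projected impact per k$: mobile clinic 37.00, vaccination drive 15.09, bike-lane pilot 11.44 lead.
The ratio ordering already packs tightly: 5×mobile clinic, 25 k$, 925.
Nothing else within 25 k$ beats 925.

925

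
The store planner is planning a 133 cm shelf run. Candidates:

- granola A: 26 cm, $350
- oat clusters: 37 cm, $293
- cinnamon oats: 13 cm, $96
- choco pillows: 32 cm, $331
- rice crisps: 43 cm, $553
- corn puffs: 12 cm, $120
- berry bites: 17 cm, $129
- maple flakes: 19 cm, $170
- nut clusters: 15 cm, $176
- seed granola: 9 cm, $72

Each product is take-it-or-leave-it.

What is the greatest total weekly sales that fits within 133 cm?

Ranking by ratio (weekly sales/cm): granola A 13.46, rice crisps 12.86, nut clusters 11.73.
A density-first pass picks granola A + choco pillows + rice crisps + corn puffs + nut clusters — 1530 at 128 cm.
Dropping corn puffs frees 12 cm; slotting in berry bites (17 cm) lifts the total to 1539 at 133 cm.
An exhaustive check of the 1024 subsets confirms 1539.

1539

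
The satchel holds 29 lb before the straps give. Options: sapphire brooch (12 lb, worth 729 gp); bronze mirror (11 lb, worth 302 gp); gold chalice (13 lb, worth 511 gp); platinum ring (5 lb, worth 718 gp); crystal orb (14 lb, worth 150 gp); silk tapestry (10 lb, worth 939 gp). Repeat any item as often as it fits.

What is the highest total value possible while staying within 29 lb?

5×platinum ring uses 25 of the 29 lb and totals 3590.

3590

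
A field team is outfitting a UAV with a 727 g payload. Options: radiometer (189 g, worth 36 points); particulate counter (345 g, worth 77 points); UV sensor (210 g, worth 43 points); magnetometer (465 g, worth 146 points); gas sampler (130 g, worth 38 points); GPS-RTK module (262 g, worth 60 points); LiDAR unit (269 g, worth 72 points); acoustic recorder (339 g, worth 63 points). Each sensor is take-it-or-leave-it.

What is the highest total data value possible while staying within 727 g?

206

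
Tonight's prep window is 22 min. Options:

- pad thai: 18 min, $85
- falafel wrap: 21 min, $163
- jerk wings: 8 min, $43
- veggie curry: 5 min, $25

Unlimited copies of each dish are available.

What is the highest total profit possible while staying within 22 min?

By profit per min: falafel wrap 7.76, jerk wings 5.38, veggie curry 5.00 lead.
The ratio ordering already packs tightly: falafel wrap, 21 min, 163.
No other feasible combination exceeds 163.

163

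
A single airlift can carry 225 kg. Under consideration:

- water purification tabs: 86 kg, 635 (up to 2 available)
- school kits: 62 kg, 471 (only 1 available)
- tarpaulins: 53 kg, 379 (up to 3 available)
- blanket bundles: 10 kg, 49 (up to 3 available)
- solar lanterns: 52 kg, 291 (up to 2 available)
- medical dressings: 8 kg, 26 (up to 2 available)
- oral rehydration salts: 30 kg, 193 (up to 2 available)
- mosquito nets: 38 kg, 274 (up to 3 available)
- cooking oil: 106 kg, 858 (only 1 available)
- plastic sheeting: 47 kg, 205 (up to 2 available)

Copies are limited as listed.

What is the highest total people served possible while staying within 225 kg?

1708

Density check — cooking oil 8.09, school kits 7.60, water purification tabs 7.38 are the best per kg.
The ratio heuristic lands on school kits + blanket bundles + medical dressings + mosquito nets + cooking oil (1678) but leaves 1 kg idle.
The 56 kg tied up in blanket bundles and medical dressings and mosquito nets is better spent on tarpaulins — total rises to 1708 (221 kg).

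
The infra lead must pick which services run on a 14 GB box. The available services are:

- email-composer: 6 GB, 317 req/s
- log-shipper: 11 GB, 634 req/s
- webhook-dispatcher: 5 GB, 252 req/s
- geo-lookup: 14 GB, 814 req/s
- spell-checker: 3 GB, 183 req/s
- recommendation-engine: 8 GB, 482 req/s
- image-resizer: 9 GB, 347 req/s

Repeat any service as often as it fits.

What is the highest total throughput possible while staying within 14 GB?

848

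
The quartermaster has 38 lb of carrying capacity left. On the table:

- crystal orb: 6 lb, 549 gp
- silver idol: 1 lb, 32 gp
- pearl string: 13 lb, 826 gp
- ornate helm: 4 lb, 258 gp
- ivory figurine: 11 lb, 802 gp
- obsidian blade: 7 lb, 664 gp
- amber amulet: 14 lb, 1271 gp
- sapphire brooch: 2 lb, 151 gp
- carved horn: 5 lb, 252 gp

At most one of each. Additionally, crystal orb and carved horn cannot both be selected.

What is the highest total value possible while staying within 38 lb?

3286

Ranking by ratio (value/lb): obsidian blade 94.86, crystal orb 91.50, amber amulet 90.79.
Crystal orb + ivory figurine + obsidian blade + amber amulet uses 38 of the 38 lb and totals 3286.
The closest alternative, ornate helm + ivory figurine + obsidian blade + amber amulet + sapphire brooch, reaches only 3146.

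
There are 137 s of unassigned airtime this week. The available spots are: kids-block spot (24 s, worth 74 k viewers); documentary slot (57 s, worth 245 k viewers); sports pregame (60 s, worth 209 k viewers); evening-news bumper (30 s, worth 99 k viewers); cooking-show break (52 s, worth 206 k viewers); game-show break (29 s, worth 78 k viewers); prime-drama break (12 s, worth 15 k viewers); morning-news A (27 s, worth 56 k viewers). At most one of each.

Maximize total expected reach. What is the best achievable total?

525

Best packing: kids-block spot + documentary slot + cooking-show break — 133 s, 525 total.
Next best is documentary slot + cooking-show break + morning-news A at 507 (136 s) — short by 18.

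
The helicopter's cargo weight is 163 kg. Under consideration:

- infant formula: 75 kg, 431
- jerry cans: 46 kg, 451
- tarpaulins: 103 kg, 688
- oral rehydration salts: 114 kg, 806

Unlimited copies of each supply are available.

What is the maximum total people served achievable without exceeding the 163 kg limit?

Best packing: 3×jerry cans — 138 kg, 1353 total.

1353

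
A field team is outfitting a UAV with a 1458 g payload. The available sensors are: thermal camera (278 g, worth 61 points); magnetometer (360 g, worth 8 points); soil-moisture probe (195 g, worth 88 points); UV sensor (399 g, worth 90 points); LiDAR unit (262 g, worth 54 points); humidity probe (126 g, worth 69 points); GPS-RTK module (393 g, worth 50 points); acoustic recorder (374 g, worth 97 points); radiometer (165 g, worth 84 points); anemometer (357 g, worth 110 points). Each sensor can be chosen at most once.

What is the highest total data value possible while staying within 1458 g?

466

Density check — humidity probe 0.55, radiometer 0.51, soil-moisture probe 0.45, anemometer 0.31 are the best per g.
A density-first pass picks soil-moisture probe + humidity probe + acoustic recorder + radiometer + anemometer — 448 at 1217 g.
Replace acoustic recorder with thermal camera + LiDAR unit: the trade gains 18 net, giving 466 at 1383 g.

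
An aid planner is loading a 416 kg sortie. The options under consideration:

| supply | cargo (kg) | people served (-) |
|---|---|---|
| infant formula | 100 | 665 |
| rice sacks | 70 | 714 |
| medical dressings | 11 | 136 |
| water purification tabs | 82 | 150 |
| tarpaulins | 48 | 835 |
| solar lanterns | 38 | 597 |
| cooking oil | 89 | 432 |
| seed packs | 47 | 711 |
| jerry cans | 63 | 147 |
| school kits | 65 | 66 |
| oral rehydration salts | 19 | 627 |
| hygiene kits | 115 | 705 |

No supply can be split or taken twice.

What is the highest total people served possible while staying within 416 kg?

Density check — oral rehydration salts 33.00, tarpaulins 17.40, solar lanterns 15.71 are the best per kg.
Greedy by ratio would take infant formula + rice sacks + medical dressings + tarpaulins + solar lanterns + seed packs + jerry cans + oral rehydration salts: 396 kg used, total 4432.
Replace medical dressings and jerry cans with cooking oil: the trade gains 149 net, giving 4581 at 411 kg.

4581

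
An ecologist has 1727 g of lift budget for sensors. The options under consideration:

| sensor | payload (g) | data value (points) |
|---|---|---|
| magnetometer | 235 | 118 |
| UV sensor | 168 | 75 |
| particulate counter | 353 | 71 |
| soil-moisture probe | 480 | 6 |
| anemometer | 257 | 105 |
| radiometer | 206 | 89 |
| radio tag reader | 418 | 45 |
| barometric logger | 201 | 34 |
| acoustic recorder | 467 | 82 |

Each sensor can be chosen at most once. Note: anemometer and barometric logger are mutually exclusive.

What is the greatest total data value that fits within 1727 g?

540

The ratio ordering already packs tightly: magnetometer + UV sensor + particulate counter + anemometer + radiometer + acoustic recorder, 1686 g, 540.
Every other selection either busts 1727 g or breaks a pairing rule or fails to beat 540.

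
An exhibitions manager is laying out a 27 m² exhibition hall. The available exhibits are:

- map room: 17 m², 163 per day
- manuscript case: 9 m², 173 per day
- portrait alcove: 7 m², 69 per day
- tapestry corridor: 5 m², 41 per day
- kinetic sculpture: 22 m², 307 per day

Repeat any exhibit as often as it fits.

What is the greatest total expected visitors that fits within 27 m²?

Best packing: 3×manuscript case — 27 m², 519 total.
Nothing else within 27 m² beats 519.

519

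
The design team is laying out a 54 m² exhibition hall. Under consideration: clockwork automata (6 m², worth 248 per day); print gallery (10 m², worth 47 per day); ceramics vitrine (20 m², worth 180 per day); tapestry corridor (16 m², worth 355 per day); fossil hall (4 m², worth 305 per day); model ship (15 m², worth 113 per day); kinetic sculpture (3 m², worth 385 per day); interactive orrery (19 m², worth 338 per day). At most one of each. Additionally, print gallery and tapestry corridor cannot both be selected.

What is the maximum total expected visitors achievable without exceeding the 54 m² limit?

1631

The ratio ordering already packs tightly: clockwork automata + tapestry corridor + fossil hall + kinetic sculpture + interactive orrery, 48 m², 1631.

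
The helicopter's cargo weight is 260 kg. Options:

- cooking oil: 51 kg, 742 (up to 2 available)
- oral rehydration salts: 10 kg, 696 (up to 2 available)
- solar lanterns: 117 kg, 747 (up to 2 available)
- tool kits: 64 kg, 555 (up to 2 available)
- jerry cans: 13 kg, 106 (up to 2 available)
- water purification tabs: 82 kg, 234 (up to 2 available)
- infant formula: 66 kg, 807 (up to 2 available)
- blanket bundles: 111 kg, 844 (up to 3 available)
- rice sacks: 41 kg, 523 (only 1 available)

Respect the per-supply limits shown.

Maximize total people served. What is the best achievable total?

4490

Greedy by ratio would take 2×cooking oil + 2×oral rehydration salts + 2×jerry cans + infant formula + rice sacks: 255 kg used, total 4418.
Replace 2×jerry cans and rice sacks with infant formula: the trade gains 72 net, giving 4490 at 254 kg.
Every other selection either busts 260 kg or exceeds an availability limit or fails to beat 4490.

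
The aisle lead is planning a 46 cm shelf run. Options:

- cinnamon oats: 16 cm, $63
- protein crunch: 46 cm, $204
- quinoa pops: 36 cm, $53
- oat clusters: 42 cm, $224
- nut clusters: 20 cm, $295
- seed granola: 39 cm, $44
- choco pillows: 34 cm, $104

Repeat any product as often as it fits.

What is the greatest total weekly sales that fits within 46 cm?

590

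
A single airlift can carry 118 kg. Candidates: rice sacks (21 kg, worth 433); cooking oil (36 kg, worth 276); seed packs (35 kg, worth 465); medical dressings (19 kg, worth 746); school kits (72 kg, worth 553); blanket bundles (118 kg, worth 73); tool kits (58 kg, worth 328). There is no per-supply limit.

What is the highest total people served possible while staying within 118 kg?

4476

Best packing: 6×medical dressings — 114 kg, 4476 total.
Every other selection either busts 118 kg or fails to beat 4476.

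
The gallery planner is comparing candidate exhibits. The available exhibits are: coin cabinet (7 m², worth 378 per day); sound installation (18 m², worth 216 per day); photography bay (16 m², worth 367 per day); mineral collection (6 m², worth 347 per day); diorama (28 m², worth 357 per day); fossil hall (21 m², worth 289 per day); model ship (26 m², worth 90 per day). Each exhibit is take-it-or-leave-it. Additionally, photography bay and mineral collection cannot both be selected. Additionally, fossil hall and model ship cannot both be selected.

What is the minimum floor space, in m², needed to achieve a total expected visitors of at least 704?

13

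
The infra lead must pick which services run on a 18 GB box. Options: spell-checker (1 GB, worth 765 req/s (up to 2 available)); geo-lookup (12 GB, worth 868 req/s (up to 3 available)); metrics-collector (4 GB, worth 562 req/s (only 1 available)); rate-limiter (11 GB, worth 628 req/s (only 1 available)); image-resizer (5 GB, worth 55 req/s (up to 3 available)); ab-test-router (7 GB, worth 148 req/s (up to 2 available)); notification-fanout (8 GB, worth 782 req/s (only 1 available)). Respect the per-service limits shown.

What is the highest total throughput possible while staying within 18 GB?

Taking the top-ratio services first gives 2×spell-checker + metrics-collector + notification-fanout for 2874 (14 GB).
Replace notification-fanout with geo-lookup: the trade gains 86 net, giving 2960 at 18 GB.
That's the maximum — no swap from here does better than 2960.

2960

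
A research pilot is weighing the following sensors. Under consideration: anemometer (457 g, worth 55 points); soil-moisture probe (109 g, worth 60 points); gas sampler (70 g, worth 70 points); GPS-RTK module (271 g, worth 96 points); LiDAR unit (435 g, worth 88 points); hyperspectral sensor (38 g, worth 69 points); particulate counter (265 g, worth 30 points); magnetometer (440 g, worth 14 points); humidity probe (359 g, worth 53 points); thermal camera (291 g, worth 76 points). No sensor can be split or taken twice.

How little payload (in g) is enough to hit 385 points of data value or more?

Need the lightest bundle worth ≥ 385.
soil-moisture probe + gas sampler + GPS-RTK module + hyperspectral sensor + particulate counter + thermal camera: 401 data value at 1044 g.
Below 1044 g the best achievable stays under 385.

1044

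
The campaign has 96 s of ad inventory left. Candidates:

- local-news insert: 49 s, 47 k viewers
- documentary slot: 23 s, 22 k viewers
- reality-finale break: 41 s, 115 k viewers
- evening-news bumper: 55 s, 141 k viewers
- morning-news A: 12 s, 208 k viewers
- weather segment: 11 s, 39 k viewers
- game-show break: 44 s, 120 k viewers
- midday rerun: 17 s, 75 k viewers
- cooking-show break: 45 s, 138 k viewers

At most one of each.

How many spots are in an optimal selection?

The maximum expected reach within 96 s is 463.
One optimal bundle: evening-news bumper + morning-news A + weather segment + midday rerun (95 s).
Every optimal selection uses 4 spots.

4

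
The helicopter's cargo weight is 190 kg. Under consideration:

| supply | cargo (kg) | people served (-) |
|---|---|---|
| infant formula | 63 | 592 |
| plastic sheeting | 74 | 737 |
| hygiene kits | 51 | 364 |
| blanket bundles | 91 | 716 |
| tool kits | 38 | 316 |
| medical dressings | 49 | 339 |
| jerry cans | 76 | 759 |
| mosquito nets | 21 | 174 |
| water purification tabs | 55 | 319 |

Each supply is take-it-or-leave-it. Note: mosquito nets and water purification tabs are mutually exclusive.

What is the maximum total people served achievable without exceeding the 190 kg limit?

The ratio ordering already packs tightly: plastic sheeting + tool kits + jerry cans, 188 kg, 1812.
Next best is infant formula + hygiene kits + jerry cans at 1715 (190 kg) — short by 97.

1812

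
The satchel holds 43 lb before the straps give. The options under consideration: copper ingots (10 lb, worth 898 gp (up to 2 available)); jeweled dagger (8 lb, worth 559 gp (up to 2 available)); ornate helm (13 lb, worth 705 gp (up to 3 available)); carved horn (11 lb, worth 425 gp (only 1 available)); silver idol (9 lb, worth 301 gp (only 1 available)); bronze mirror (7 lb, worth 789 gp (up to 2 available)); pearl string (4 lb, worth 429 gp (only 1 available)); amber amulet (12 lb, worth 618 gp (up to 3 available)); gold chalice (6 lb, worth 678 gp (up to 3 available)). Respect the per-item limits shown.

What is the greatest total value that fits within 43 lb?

By value per lb: gold chalice 113.00, bronze mirror 112.71, pearl string 107.25 lead.
A density-first pass picks 2×bronze mirror + pearl string + 3×gold chalice — 4041 at 36 lb.
Replace pearl string with copper ingots: the trade gains 469 net, giving 4510 at 42 lb.
No other feasible combination exceeds 4510.

4510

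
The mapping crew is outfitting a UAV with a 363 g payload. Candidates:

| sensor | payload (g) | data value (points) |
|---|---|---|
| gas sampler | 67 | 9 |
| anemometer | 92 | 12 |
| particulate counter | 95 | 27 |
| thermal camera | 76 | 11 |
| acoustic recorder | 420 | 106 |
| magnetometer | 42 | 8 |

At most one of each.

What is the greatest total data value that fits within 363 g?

By data value per g: particulate counter 0.28, acoustic recorder 0.25, magnetometer 0.19 lead.
Taking the top-ratio sensors first gives gas sampler + particulate counter + thermal camera + magnetometer for 55 (280 g).
The 42 g tied up in magnetometer is better spent on anemometer — total rises to 59 (330 g).

59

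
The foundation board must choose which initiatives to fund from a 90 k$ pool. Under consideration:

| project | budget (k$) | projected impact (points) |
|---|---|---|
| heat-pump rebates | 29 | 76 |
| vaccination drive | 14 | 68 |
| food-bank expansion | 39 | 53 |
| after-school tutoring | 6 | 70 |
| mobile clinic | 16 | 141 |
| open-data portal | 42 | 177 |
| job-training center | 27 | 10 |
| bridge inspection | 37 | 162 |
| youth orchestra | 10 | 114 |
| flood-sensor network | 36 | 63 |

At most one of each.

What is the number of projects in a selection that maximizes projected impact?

5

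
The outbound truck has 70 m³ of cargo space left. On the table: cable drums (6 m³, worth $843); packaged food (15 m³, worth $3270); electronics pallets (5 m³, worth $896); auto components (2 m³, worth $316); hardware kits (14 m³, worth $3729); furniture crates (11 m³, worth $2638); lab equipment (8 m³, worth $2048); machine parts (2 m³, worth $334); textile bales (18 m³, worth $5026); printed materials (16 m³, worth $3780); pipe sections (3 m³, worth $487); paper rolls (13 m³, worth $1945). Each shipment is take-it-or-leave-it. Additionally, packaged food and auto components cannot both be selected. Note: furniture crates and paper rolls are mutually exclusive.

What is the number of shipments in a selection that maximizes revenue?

The maximum revenue within 70 m³ is 17708.
For example hardware kits + furniture crates + lab equipment + textile bales + printed materials + pipe sections achieves it, using 70 m³.
All optima have 6 shipments.

6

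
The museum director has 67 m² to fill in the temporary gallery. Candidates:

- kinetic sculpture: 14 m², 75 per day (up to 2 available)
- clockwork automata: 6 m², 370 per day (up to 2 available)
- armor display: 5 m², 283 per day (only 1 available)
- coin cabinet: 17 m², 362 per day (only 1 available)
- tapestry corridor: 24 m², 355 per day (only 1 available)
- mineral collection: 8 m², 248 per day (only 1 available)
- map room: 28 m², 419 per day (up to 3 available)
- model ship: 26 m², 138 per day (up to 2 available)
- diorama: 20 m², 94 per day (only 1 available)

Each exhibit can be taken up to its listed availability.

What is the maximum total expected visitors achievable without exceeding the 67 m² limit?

1988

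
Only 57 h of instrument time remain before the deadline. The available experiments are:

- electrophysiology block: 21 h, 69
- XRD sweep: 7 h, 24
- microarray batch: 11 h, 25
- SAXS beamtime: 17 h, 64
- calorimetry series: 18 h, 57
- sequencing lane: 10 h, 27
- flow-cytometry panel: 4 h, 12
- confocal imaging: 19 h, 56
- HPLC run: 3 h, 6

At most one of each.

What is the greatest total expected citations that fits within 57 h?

190

Ranking by ratio (expected citations/h): SAXS beamtime 3.76, XRD sweep 3.43, electrophysiology block 3.29, calorimetry series 3.17.
Taking the top-ratio experiments first gives electrophysiology block + XRD sweep + SAXS beamtime + flow-cytometry panel + HPLC run for 175 (52 h).
Dropping XRD sweep and flow-cytometry panel and HPLC run frees 14 h; slotting in calorimetry series (18 h) lifts the total to 190 at 56 h.
The spare 1 h is too small for any remaining experiment, and no exchange beats 190.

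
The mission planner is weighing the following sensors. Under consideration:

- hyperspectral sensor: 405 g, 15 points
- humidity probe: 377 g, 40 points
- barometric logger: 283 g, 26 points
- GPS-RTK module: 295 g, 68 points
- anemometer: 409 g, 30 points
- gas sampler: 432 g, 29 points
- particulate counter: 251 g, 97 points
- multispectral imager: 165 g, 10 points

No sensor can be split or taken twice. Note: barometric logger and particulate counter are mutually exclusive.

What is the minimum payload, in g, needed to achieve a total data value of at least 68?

Need the lightest bundle worth ≥ 68.
particulate counter reaches 97 using 251 g.
Any bundle with less than 251 g falls short of 68.

251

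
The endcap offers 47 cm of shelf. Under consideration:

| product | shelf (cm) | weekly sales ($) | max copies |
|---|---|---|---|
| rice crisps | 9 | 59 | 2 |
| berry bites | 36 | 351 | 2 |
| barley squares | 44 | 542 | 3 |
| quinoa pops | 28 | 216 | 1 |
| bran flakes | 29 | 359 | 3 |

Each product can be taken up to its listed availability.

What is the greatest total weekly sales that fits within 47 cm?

A density-first pass picks 2×rice crisps + bran flakes — 477 at 47 cm.
Dropping 2×rice crisps and bran flakes frees 47 cm; slotting in barley squares (44 cm) lifts the total to 542 at 44 cm.
That's the maximum — no swap from here does better than 542.

542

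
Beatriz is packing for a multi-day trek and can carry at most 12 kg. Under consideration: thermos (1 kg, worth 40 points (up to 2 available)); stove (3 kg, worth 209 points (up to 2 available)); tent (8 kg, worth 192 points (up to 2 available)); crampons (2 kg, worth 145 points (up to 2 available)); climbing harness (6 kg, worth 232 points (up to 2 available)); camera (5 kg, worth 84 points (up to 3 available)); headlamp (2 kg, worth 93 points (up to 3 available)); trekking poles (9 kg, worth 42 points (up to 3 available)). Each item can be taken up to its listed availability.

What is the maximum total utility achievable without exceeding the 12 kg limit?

801

Best packing: 2×stove + 2×crampons + headlamp — 12 kg, 801 total.
No other feasible combination exceeds 801.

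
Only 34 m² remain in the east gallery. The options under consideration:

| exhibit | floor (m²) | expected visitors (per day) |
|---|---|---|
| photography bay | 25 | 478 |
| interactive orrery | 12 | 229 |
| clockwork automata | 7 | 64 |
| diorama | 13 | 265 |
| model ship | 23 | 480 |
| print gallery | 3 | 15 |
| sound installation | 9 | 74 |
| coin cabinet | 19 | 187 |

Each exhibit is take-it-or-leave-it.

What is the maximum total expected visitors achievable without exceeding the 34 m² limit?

568

The ratio heuristic lands on clockwork automata + model ship + print gallery (559) but leaves 1 m² idle.
Using the slack differently, interactive orrery + diorama + sound installation comes to 568 at 34 m².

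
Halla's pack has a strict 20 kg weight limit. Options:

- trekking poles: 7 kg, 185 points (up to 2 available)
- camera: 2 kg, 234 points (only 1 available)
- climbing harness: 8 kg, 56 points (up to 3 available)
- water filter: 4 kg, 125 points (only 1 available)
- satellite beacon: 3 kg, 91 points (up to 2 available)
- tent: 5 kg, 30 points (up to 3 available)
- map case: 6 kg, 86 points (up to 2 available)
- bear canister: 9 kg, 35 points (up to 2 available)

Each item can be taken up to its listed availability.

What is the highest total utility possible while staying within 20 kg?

Greedy by ratio would take trekking poles + camera + water filter + 2×satellite beacon: 19 kg used, total 726.
Replace 2×satellite beacon with trekking poles: the trade gains 3 net, giving 729 at 20 kg.
Every other selection either busts 20 kg or exceeds an availability limit or fails to beat 729.

729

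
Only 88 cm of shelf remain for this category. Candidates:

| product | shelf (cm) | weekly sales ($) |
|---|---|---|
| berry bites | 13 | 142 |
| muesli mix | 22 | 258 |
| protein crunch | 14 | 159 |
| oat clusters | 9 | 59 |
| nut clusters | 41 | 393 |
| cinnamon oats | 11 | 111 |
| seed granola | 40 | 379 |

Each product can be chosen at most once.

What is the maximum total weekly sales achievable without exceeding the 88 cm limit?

921

Density check — muesli mix 11.73, protein crunch 11.36, berry bites 10.92, cinnamon oats 10.09 are the best per cm.
Greedy by ratio would take berry bites + muesli mix + protein crunch + oat clusters + cinnamon oats: 69 cm used, total 729.
Replace berry bites and oat clusters with nut clusters: the trade gains 192 net, giving 921 at 88 cm.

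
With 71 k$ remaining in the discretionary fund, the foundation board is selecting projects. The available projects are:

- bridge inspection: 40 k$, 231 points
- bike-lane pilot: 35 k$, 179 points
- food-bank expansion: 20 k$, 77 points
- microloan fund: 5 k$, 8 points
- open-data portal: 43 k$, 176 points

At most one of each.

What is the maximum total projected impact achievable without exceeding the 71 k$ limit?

316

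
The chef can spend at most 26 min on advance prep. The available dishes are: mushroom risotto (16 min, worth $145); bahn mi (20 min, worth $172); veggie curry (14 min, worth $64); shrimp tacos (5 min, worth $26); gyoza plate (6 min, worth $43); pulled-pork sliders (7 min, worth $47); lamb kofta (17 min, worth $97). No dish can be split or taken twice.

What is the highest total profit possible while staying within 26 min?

215

By profit per min: mushroom risotto 9.06, bahn mi 8.60, gyoza plate 7.17, pulled-pork sliders 6.71 lead.
Filling by ratio: mushroom risotto + gyoza plate for 188, with 4 min left unused.
Dropping mushroom risotto frees 16 min; slotting in bahn mi (20 min) lifts the total to 215 at 26 min.
An exhaustive check of the 128 subsets confirms 215.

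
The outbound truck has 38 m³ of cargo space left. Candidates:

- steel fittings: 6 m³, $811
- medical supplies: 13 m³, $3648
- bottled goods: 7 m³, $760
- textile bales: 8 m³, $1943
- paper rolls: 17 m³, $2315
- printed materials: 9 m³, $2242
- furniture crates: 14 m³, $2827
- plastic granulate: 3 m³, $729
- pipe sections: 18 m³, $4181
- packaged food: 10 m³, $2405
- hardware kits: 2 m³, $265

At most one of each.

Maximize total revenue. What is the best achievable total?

A density-first pass picks medical supplies + textile bales + printed materials + plastic granulate + hardware kits — 8827 at 35 m³.
Dropping textile bales frees 8 m³; slotting in packaged food (10 m³) lifts the total to 9289 at 37 m³.
The closest alternative, medical supplies + textile bales + furniture crates + plastic granulate, reaches only 9147.

9289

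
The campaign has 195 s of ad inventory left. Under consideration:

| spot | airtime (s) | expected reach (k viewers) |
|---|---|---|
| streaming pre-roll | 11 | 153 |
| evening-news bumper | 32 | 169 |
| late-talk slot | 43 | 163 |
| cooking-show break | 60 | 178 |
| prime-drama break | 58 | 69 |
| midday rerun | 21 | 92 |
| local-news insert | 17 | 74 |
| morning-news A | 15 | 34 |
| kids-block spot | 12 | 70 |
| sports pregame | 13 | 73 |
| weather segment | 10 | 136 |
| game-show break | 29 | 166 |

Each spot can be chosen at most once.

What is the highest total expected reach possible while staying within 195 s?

1096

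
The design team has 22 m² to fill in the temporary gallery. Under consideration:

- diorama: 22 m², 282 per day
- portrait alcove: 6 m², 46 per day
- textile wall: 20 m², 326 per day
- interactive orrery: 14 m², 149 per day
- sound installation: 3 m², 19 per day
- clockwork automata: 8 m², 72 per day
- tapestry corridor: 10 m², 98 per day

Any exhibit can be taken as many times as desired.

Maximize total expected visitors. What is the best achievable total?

Textile wall uses 20 of the 22 m² and totals 326.
No other feasible combination exceeds 326.

326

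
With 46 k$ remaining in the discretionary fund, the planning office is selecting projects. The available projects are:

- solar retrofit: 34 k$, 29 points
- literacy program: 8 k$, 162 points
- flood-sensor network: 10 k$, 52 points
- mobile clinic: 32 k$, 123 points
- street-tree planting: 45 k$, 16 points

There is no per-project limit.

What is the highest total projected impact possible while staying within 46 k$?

810

Best packing: 5×literacy program — 40 k$, 810 total.
No other feasible combination exceeds 810.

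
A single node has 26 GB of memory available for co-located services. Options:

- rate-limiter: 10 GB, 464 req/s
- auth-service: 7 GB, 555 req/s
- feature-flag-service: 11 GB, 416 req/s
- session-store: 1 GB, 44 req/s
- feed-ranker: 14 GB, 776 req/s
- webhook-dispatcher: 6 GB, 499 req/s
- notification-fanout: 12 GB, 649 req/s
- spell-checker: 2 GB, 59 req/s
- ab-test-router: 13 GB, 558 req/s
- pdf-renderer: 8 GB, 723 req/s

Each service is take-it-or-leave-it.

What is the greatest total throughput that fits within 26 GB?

Best packing: auth-service + session-store + webhook-dispatcher + spell-checker + pdf-renderer — 24 GB, 1880 total.

1880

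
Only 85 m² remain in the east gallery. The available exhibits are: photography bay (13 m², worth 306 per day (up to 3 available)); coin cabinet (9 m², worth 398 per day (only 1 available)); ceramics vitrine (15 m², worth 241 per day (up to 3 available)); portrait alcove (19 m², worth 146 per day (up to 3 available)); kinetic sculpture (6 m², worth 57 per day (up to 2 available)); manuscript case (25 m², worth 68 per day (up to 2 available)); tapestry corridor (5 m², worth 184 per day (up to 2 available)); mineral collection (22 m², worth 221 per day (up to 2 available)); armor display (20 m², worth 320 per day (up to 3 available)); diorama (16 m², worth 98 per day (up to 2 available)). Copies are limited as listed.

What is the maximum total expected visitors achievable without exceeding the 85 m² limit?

A density-first pass picks 3×photography bay + coin cabinet + ceramics vitrine + 2×kinetic sculpture + 2×tapestry corridor — 2039 at 85 m².
Dropping ceramics vitrine and kinetic sculpture frees 21 m²; slotting in armor display (20 m²) lifts the total to 2061 at 84 m².
Every other selection either busts 85 m² or exceeds an availability limit or fails to beat 2061.

2061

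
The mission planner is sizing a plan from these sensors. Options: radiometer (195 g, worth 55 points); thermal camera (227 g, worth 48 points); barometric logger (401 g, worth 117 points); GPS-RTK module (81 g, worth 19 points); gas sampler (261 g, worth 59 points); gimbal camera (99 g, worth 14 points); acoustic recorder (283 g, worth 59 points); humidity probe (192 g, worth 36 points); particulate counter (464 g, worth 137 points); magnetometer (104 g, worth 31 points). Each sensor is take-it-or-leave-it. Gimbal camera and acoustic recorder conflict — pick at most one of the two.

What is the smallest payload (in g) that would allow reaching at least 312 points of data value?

Look for the lowest-payload combination reaching 312.
barometric logger + gas sampler + particulate counter reaches 313 using 1126 g.
No combination under 1126 g hits 312.

1126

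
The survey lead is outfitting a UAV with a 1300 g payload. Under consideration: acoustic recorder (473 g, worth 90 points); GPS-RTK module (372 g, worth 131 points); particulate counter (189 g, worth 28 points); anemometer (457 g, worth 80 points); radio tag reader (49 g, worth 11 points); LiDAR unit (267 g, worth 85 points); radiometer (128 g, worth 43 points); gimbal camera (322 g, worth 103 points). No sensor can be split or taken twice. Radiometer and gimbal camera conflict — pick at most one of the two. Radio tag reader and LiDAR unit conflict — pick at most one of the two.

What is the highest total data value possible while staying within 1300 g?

349

Acoustic recorder + GPS-RTK module + LiDAR unit + radiometer uses 1240 of the 1300 g and totals 349.
No other feasible combination exceeds 349.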